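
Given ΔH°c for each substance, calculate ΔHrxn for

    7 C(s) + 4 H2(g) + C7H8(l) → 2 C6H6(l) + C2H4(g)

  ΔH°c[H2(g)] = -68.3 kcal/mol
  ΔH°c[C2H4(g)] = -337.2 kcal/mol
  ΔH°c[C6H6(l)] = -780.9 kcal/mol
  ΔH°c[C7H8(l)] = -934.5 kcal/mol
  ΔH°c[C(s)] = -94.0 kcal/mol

With combustion enthalpies, reactants minus products:
= [7·(-94.0) + 4·(-68.3) + 1·(-934.5)] − [2·(-780.9) + 1·(-337.2)]
= 33.3 kcal/mol

ΔHrxn = 33.3 kcal/mol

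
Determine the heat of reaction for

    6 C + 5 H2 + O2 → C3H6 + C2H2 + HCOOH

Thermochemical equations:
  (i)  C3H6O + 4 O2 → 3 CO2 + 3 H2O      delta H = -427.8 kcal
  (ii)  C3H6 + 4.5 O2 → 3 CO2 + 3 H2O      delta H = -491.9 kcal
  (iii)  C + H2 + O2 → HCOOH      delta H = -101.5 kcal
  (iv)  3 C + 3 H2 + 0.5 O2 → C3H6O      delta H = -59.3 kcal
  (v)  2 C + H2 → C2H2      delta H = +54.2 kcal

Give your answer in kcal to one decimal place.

delta H = -42.5 kcal

(i) as written: -427.8 kcal
(ii) reversed: +491.9 kcal
(iii) as written: -101.5 kcal
(iv) as written: -59.3 kcal
(v) as written: +54.2 kcal
Combining the equations, delta H = (-427.8) + (+491.9) + (-101.5) + (-59.3) + (+54.2) = -42.5 kcal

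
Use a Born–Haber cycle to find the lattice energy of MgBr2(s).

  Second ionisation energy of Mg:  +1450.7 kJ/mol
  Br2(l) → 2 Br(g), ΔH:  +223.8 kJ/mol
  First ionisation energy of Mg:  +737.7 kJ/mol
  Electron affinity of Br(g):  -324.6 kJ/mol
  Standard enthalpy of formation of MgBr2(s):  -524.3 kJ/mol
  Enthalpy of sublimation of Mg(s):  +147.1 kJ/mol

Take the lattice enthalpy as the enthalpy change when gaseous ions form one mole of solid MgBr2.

ΔHf° = 1·ΔHsub + 1·(ΣIE) + 1·D(Br2) + 2·EA + U
-524.3 = 1·(+147.1) + 1·(+2188.4) + 1·(+223.8) + 2·(-324.6) + U
U = -524.3 − (+1910.1) = -2434.4 kJ/mol

U = -2434.4 kJ/mol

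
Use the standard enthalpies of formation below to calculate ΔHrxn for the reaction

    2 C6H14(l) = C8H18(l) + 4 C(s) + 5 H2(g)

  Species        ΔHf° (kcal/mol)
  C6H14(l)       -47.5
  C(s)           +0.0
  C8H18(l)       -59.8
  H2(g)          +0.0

Products: 1·(-59.8) + 4·(+0.0) + 5·(+0.0) = -59.8
Reactants: 2·(-47.5) = -95.0
ΔHrxn = (-59.8) − (-95.0) = 35.2 kcal/mol

ΔHrxn = 35.2 kcal/mol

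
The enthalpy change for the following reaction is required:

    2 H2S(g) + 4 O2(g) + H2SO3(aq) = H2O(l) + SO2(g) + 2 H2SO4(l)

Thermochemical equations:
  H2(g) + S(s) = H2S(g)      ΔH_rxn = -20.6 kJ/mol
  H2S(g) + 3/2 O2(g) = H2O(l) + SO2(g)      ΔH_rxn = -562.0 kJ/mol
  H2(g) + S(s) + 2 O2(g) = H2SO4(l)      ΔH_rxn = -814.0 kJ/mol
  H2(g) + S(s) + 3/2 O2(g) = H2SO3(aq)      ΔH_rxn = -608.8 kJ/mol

equation 1 reversed: +20.6 kJ/mol
equation 2 as written (H2O(l) already on the product side): -562.0 kJ/mol
equation 3 × 2 (scale by 2 for the 2 H2SO4(l)): (2)·(-814.0) = -1628.0 kJ/mol
equation 4 reversed (reverse to put H2SO3(aq) on the reactant side): +608.8 kJ/mol
Since enthalpy is a state function, ΔH_rxn = (+20.6) + (-562.0) + (-1628.0) + (+608.8) = -1560.6 kJ/mol

ΔH_rxn = -1560.6 kJ/mol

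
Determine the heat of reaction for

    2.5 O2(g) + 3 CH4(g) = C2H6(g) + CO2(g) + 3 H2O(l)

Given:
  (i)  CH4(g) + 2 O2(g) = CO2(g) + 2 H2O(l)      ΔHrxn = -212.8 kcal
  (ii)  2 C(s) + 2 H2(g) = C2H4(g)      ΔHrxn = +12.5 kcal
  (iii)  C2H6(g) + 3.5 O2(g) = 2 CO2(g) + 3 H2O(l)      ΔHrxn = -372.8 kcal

ΔHrxn = -265.6 kcal

(i) × 3 (scale by 3 for the 3 CH4(g)): (3)·(-212.8) = -638.4 kcal
(ii): not needed (H2(g) appears nowhere else).
(iii) reversed (C2H6(g) must end up as a product): +372.8 kcal
By Hess's law, ΔHrxn = (3)·(-212.8) + (-1)·(-372.8) = -265.6 kcal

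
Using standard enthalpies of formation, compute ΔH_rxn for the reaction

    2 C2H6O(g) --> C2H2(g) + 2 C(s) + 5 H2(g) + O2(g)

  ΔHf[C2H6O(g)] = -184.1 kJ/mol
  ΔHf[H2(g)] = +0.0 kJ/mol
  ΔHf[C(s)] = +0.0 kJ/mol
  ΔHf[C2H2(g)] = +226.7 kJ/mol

ΔH_rxn = 594.9 kJ/mol

Products: 1·(+226.7) + 2·(+0.0) + 5·(+0.0) + 1·(+0.0) = +226.7
Reactants: 2·(-184.1) = -368.2
ΔH_rxn = (+226.7) − (-368.2) = 594.9 kJ/mol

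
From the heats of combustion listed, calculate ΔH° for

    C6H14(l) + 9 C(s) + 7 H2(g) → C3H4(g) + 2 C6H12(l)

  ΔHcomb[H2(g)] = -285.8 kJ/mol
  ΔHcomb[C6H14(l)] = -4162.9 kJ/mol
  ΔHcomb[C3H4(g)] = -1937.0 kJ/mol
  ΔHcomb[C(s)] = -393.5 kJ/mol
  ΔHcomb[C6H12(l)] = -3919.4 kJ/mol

ΔH° = 70.8 kJ/mol

With combustion enthalpies, reactants minus products:
= [1·(-4162.9) + 9·(-393.5) + 7·(-285.8)] − [1·(-1937.0) + 2·(-3919.4)]
= 70.8 kJ/mol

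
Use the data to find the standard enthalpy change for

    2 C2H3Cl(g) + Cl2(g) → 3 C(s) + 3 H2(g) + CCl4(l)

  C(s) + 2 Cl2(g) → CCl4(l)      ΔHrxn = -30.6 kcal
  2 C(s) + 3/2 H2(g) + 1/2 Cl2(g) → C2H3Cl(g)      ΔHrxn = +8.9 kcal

ΔHrxn = -48.4 kcal

equation 1 as written (CCl4(l) already on the product side): -30.6 kcal
equation 2 reversed and × 2 (reverse to put C2H3Cl(g) on the reactant side; ×2 to match 2 C2H3Cl(g) in the target): (-2)·(+8.9) = -17.8 kcal
By Hess's law, ΔHrxn = (-30.6) + (-17.8) = -48.4 kcal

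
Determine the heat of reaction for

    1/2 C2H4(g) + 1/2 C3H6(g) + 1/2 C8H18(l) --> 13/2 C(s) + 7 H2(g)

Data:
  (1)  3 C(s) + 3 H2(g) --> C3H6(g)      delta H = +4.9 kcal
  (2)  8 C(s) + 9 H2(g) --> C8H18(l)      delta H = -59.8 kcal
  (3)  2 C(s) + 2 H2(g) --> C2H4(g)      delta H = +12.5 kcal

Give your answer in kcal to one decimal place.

(1) reversed and × 1/2 (C3H6(g) must end up as a reactant; ×1/2 to match 1/2 C3H6(g) in the target): (-1/2)·(+4.9) = -2.45 kcal
(2) reversed and × 1/2 (C8H18(l) must end up as a reactant; ×1/2 to match 1/2 C8H18(l) in the target): (-1/2)·(-59.8) = +29.9 kcal
(3) reversed and × 1/2 (reverse to put C2H4(g) on the reactant side; ×1/2 to match 1/2 C2H4(g) in the target): (-1/2)·(+12.5) = -6.25 kcal
delta H = (-2.45) + (+29.9) + (-6.25) = 21.2 kcal

delta H = 21.2 kcal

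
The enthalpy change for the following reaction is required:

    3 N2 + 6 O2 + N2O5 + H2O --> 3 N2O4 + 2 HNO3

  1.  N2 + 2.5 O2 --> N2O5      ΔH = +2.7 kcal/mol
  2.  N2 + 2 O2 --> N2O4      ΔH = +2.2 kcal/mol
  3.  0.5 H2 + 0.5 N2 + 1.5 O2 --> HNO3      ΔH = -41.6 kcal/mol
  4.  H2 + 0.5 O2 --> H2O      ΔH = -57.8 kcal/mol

ΔH = -21.5 kcal/mol

eq. 1 reversed: -2.7 kcal/mol
eq. 2 × 3: (3)·(+2.2) = +6.6 kcal/mol
eq. 3 × 2: (2)·(-41.6) = -83.2 kcal/mol
eq. 4 reversed: +57.8 kcal/mol
Combining the equations, ΔH = (-1)·(+2.7) + (3)·(+2.2) + (2)·(-41.6) + (-1)·(-57.8) = -21.5 kcal/mol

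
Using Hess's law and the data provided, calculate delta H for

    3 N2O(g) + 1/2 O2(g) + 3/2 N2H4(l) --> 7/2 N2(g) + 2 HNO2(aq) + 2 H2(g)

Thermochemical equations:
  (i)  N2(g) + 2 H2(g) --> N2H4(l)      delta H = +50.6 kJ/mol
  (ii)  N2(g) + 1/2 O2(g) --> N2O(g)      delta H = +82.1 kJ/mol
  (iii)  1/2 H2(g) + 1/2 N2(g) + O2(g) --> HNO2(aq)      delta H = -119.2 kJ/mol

(i) reversed and × 3/2: (-3/2)·(+50.6) = -75.9 kJ/mol
(ii) reversed and × 3: (-3)·(+82.1) = -246.3 kJ/mol
(iii) × 2: (2)·(-119.2) = -238.4 kJ/mol
By Hess's law, delta H = (-3/2)·(+50.6) + (-3)·(+82.1) + (2)·(-119.2) = -560.6 kJ/mol

delta H = -560.6 kJ/mol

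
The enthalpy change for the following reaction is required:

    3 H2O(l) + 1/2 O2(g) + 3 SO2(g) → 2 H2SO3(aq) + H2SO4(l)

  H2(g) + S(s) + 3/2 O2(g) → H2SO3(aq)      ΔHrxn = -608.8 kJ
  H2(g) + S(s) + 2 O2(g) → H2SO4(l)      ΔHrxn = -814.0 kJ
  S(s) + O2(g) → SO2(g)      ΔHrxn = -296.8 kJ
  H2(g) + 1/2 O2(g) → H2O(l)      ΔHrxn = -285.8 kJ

ΔHrxn = -283.8 kJ

equation 1 × 2: (2)·(-608.8) = -1217.6 kJ
equation 2 as written: -814.0 kJ
equation 3 reversed and × 3: (-3)·(-296.8) = +890.4 kJ
equation 4 reversed and × 3: (-3)·(-285.8) = +857.4 kJ
ΔHrxn = (2)·(-608.8) + (1)·(-814.0) + (-3)·(-296.8) + (-3)·(-285.8) = -283.8 kJ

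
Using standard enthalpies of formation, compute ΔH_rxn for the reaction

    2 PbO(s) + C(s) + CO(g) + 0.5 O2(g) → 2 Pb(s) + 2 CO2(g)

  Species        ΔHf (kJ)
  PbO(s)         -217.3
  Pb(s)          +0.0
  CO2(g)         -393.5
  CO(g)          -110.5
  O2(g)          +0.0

ΔH_rxn = -241.9 kJ

Products: 2·(+0.0) + 2·(-393.5) = -787.0
Reactants: 2·(-217.3) + 1·(+0.0) + 1·(-110.5) + 1/2·(+0.0) = -545.1
ΔH_rxn = (-787.0) − (-545.1) = -241.9 kJ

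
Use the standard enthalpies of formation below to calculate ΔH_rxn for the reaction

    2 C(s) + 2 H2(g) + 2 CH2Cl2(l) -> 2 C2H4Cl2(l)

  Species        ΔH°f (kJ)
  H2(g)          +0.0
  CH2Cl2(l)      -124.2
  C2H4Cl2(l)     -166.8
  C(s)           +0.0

Products: 2·(-166.8) = -333.6
Reactants: 2·(+0.0) + 2·(+0.0) + 2·(-124.2) = -248.4
ΔH_rxn = (-333.6) − (-248.4) = -85.2 kJ

ΔH_rxn = -85.2 kJ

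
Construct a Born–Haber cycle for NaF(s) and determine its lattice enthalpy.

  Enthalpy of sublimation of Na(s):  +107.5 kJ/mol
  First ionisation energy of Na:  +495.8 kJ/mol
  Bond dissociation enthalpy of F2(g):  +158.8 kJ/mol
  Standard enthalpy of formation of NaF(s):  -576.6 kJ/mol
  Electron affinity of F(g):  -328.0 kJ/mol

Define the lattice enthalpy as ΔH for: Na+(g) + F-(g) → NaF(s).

U = -931.3 kJ/mol

ΔHf° = 1·ΔHsub + 1·(ΣIE) + 1/2·D(F2) + 1·EA + U
-576.6 = 1·(+107.5) + 1·(+495.8) + 1/2·(+158.8) + 1·(-328.0) + U
U = -576.6 − (+354.7) = -931.3 kJ/mol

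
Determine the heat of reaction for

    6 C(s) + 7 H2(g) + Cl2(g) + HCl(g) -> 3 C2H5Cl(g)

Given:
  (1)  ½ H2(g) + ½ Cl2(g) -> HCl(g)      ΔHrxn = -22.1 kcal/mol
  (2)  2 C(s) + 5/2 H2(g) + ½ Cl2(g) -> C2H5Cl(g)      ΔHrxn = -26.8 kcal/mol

(1) reversed (reverse to put HCl(g) on the reactant side): +22.1 kcal/mol
(2) × 3 (×3 to match 3 C2H5Cl(g) in the target): (3)·(-26.8) = -80.4 kcal/mol
Since enthalpy is a state function, ΔHrxn = (-1)·(-22.1) + (3)·(-26.8) = -58.3 kcal/mol

ΔHrxn = -58.3 kcal/mol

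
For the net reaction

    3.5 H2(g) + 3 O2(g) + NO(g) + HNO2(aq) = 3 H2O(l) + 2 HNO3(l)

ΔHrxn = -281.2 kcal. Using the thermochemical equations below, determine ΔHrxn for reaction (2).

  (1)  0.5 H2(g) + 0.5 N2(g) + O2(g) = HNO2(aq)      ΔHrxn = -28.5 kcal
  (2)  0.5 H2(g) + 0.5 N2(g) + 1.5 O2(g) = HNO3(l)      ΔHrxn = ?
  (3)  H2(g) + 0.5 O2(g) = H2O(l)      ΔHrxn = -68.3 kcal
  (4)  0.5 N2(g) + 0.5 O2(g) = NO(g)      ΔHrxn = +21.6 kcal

(1) reversed: +28.5 kcal
(2) × 2: contributes 2·x
(3) × 3: (3)·(-68.3) = -204.9 kcal
(4) reversed: -21.6 kcal
-281.2 = (+28.5) + (-204.9) + (-21.6) + 2·x
x = (-281.2 − (-198.0)) / (2) = -41.6 kcal

ΔHrxn = -41.6 kcal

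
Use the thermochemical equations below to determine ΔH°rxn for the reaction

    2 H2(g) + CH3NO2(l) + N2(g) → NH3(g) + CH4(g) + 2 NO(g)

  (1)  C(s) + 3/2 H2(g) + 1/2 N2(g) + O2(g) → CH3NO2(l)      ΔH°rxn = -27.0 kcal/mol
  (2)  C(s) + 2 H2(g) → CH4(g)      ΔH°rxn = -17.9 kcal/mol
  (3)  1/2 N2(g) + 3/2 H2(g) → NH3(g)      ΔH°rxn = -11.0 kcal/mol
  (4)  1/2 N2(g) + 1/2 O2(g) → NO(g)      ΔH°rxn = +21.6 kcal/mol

ΔH°rxn = 41.3 kcal/mol

(1) reversed (CH3NO2(l) must end up as a reactant): +27.0 kcal/mol
(2) as written (CH4(g) already on the product side): -17.9 kcal/mol
(3) as written (NH3(g) already on the product side): -11.0 kcal/mol
(4) × 2 (scale by 2 for the 2 NO(g)): (2)·(+21.6) = +43.2 kcal/mol
Combining the equations, ΔH°rxn = (-1)·(-27.0) + (1)·(-17.9) + (1)·(-11.0) + (2)·(+21.6) = 41.3 kcal/mol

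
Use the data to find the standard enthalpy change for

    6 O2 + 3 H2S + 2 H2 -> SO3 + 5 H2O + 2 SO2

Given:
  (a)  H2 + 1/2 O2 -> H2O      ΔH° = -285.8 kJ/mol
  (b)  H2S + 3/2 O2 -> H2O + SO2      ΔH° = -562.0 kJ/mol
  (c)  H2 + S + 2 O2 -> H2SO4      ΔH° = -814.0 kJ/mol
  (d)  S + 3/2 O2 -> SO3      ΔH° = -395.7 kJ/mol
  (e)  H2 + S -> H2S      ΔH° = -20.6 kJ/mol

(a) × 3: (3)·(-285.8) = -857.4 kJ/mol
(b) × 2: (2)·(-562.0) = -1124.0 kJ/mol
(c): not needed.
(d) as written: -395.7 kJ/mol
(e) reversed: +20.6 kJ/mol
ΔH° = (-857.4) + (-1124.0) + (-395.7) + (+20.6) = -2356.5 kJ/mol

ΔH° = -2356.5 kJ/mol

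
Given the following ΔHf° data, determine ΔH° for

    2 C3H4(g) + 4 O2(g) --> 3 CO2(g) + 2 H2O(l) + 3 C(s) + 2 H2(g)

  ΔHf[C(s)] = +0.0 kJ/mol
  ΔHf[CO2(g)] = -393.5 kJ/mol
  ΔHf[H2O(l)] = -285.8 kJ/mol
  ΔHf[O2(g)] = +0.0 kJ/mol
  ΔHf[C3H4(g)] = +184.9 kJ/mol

ΔH° = -2121.9 kJ/mol

Products: 3·(-393.5) + 2·(-285.8) + 3·(+0.0) + 2·(+0.0) = -1752.1
Reactants: 2·(+184.9) + 4·(+0.0) = +369.8
ΔH° = (-1752.1) − (+369.8) = -2121.9 kJ/mol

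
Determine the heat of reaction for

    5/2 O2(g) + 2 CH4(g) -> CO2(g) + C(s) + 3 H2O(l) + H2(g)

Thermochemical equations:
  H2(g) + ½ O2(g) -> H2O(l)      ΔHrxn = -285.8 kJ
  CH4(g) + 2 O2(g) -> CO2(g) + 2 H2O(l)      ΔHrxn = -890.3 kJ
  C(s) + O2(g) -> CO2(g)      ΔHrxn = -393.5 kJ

equation 1 reversed: +285.8 kJ
equation 2 × 2: (2)·(-890.3) = -1780.6 kJ
equation 3 reversed: +393.5 kJ
ΔHrxn = (-1)·(-285.8) + (2)·(-890.3) + (-1)·(-393.5) = -1101.3 kJ

ΔHrxn = -1101.3 kJ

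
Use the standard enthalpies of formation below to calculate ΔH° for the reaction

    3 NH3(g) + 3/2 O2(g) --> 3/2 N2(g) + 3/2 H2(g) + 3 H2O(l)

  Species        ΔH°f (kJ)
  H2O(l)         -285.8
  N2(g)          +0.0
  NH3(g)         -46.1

ΔH° = -719.1 kJ

Products: 3/2·(+0.0) + 3/2·(+0.0) + 3·(-285.8) = -857.4
Reactants: 3·(-46.1) + 3/2·(+0.0) = -138.3
ΔH° = (-857.4) − (-138.3) = -719.1 kJ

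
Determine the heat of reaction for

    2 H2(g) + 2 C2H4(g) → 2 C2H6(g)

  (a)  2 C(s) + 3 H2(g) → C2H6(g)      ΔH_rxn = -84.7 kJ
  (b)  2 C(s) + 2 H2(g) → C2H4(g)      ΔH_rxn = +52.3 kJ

ΔH_rxn = -274.0 kJ

(a) × 2: (2)·(-84.7) = -169.4 kJ
(b) reversed and × 2: (-2)·(+52.3) = -104.6 kJ
Combining the equations, ΔH_rxn = (-169.4) + (-104.6) = -274.0 kJ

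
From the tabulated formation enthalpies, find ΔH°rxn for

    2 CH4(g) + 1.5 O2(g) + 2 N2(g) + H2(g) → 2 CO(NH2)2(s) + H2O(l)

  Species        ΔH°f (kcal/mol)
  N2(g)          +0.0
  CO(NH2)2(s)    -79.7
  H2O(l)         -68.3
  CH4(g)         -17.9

ΔH°rxn = -191.9 kcal/mol

Products: 2·(-79.7) + 1·(-68.3) = -227.7
Reactants: 2·(-17.9) + 3/2·(+0.0) + 2·(+0.0) + 1·(+0.0) = -35.8
ΔH°rxn = (-227.7) − (-35.8) = -191.9 kcal/mol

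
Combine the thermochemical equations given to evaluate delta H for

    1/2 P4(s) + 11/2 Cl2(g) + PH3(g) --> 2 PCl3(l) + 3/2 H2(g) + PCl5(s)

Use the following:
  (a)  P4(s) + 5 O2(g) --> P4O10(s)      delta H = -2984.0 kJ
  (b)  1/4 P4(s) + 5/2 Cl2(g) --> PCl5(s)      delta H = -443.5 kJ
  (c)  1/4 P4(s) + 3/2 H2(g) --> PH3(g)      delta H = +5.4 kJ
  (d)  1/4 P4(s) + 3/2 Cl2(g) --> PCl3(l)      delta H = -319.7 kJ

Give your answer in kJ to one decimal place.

delta H = -1088.3 kJ

(a): not needed (P4O10(s) appears nowhere else).
(b) as written (PCl5(s) already on the product side): -443.5 kJ
(c) reversed (reverse to put PH3(g) on the reactant side): -5.4 kJ
(d) × 2 (×2 to match 2 PCl3(l) in the target): (2)·(-319.7) = -639.4 kJ
delta H = (-443.5) + (-5.4) + (-639.4) = -1088.3 kJ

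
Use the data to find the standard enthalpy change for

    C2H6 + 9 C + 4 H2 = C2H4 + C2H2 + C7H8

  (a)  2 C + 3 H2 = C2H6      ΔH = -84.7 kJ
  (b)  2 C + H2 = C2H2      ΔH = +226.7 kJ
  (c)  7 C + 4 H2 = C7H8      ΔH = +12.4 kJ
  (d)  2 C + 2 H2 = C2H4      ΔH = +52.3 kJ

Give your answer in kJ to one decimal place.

ΔH = 376.1 kJ

(a) reversed: +84.7 kJ
(b) as written: +226.7 kJ
(c) as written: +12.4 kJ
(d) as written: +52.3 kJ
ΔH = (+84.7) + (+226.7) + (+12.4) + (+52.3) = 376.1 kJ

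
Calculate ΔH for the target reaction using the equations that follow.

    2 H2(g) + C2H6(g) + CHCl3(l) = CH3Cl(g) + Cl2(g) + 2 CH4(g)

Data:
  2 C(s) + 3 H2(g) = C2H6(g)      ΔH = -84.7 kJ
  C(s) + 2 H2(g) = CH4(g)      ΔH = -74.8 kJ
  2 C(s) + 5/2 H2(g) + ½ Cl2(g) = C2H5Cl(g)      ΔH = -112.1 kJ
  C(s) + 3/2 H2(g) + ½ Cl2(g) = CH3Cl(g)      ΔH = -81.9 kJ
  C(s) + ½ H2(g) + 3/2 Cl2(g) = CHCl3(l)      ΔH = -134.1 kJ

ΔH = -12.7 kJ

equation 1 reversed: +84.7 kJ
equation 2 × 2: (2)·(-74.8) = -149.6 kJ
equation 3: not needed.
equation 4 as written: -81.9 kJ
equation 5 reversed: +134.1 kJ
Since enthalpy is a state function, ΔH = (-1)·(-84.7) + (2)·(-74.8) + (1)·(-81.9) + (-1)·(-134.1) = -12.7 kJ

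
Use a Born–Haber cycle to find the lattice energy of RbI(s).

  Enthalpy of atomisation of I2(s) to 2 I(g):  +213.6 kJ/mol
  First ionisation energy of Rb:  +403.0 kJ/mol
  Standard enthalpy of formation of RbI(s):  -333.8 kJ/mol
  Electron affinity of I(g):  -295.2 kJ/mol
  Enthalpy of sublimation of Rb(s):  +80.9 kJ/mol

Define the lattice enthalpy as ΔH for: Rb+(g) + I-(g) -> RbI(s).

ΔHf° = 1·ΔHsub + 1·(ΣIE) + 1/2·D(I2) + 1·EA + U
-333.8 = 1·(+80.9) + 1·(+403.0) + 1/2·(+213.6) + 1·(-295.2) + U
U = -333.8 − (+295.5) = -629.3 kJ/mol

U = -629.3 kJ/mol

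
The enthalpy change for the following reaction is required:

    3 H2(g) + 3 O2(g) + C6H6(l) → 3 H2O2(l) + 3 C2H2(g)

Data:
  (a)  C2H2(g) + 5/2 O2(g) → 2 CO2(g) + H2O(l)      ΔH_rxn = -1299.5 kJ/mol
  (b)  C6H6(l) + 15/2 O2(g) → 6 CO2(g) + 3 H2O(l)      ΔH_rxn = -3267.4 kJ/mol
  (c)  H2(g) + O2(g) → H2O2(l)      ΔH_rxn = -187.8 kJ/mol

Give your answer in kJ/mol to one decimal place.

ΔH_rxn = 67.7 kJ/mol

(a) reversed and × 3: (-3)·(-1299.5) = +3898.5 kJ/mol
(b) as written: -3267.4 kJ/mol
(c) × 3: (3)·(-187.8) = -563.4 kJ/mol
ΔH_rxn = (-3)·(-1299.5) + (1)·(-3267.4) + (3)·(-187.8) = 67.7 kJ/mol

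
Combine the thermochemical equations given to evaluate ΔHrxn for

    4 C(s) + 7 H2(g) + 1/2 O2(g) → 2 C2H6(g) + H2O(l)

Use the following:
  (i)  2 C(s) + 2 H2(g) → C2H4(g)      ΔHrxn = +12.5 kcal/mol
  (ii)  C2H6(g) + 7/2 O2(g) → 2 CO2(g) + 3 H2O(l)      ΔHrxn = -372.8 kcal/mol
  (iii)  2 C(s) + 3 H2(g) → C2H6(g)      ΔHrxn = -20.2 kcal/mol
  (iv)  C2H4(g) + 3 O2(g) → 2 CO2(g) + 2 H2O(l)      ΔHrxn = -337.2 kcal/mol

ΔHrxn = -108.7 kcal/mol

(i) reversed: -12.5 kcal/mol
(ii) as written: -372.8 kcal/mol
(iii) × 3: (3)·(-20.2) = -60.6 kcal/mol
(iv) reversed: +337.2 kcal/mol
ΔHrxn = (-1)·(+12.5) + (1)·(-372.8) + (3)·(-20.2) + (-1)·(-337.2) = -108.7 kcal/mol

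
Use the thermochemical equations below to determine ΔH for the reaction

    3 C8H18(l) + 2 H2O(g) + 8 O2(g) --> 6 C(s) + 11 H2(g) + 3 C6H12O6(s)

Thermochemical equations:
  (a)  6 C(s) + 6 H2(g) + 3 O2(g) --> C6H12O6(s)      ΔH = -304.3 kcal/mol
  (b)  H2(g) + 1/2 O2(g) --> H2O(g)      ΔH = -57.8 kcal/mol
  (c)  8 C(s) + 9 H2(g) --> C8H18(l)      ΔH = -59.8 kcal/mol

ΔH = -617.9 kcal/mol

(a) × 3: (3)·(-304.3) = -912.9 kcal/mol
(b) reversed and × 2: (-2)·(-57.8) = +115.6 kcal/mol
(c) reversed and × 3: (-3)·(-59.8) = +179.4 kcal/mol
Since enthalpy is a state function, ΔH = (3)·(-304.3) + (-2)·(-57.8) + (-3)·(-59.8) = -617.9 kcal/mol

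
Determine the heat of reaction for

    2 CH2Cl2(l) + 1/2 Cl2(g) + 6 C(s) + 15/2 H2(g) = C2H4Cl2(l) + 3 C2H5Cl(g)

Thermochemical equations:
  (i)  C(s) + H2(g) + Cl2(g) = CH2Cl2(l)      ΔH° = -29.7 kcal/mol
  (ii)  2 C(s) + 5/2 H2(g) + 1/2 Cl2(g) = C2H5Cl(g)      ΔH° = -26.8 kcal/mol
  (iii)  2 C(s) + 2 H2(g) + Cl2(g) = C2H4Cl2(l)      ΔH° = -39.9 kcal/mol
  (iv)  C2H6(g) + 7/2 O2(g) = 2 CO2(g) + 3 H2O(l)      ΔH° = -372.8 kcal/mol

(i) reversed and × 2: (-2)·(-29.7) = +59.4 kcal/mol
(ii) × 3: (3)·(-26.8) = -80.4 kcal/mol
(iii) as written: -39.9 kcal/mol
(iv): not needed.
Summing the manipulated equations, ΔH° = (+59.4) + (-80.4) + (-39.9) = -60.9 kcal/mol

ΔH° = -60.9 kcal/mol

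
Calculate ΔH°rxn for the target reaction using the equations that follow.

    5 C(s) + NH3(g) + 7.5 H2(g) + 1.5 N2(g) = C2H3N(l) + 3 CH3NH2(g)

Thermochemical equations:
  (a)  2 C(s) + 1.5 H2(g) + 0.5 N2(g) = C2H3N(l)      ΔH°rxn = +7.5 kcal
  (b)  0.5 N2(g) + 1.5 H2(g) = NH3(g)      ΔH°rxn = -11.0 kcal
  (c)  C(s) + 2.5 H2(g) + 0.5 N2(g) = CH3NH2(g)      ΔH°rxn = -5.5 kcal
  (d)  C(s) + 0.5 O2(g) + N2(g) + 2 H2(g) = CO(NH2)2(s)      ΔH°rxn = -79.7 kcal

ΔH°rxn = 2.0 kcal

(a) as written: +7.5 kcal
(b) reversed: +11.0 kcal
(c) × 3: (3)·(-5.5) = -16.5 kcal
(d): not needed.
By Hess's law, ΔH°rxn = (1)·(+7.5) + (-1)·(-11.0) + (3)·(-5.5) = 2.0 kcal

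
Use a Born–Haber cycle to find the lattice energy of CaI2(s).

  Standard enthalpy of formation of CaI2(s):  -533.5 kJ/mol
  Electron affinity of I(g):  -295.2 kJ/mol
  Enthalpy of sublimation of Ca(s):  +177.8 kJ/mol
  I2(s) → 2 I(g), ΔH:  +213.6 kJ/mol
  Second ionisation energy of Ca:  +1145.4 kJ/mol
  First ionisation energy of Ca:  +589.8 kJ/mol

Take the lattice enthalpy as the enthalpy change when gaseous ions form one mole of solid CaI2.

ΔHf° = 1·ΔHsub + 1·(ΣIE) + 1·D(I2) + 2·EA + U
-533.5 = 1·(+177.8) + 1·(+1735.2) + 1·(+213.6) + 2·(-295.2) + U
U = -533.5 − (+1536.2) = -2069.7 kJ/mol

U = -2069.7 kJ/mol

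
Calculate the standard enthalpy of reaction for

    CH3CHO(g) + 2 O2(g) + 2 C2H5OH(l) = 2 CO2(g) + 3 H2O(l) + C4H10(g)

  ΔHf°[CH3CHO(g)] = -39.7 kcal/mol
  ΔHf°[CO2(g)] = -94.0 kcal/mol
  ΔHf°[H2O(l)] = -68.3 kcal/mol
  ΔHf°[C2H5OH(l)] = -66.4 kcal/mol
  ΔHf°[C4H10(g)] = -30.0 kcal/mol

ΔHrxn = -250.4 kcal/mol

Products: 2·(-94.0) + 3·(-68.3) + 1·(-30.0) = -422.9
Reactants: 1·(-39.7) + 2·(+0.0) + 2·(-66.4) = -172.5
ΔHrxn = (-422.9) − (-172.5) = -250.4 kcal/mol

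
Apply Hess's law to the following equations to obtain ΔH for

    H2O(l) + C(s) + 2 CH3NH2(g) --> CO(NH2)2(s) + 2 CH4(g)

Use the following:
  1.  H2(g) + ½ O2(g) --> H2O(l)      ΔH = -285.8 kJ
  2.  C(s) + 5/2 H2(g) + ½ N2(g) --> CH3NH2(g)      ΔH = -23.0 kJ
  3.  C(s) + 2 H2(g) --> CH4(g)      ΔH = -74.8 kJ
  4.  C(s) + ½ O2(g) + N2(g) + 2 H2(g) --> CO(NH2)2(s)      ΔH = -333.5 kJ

ΔH = -151.3 kJ

eq. 1 reversed (reverse to put H2O(l) on the reactant side): +285.8 kJ
eq. 2 reversed and × 2 (CH3NH2(g) must end up as a reactant; scale by 2 for the 2 CH3NH2(g)): (-2)·(-23.0) = +46.0 kJ
eq. 3 × 2 (×2 to match 2 CH4(g) in the target): (2)·(-74.8) = -149.6 kJ
eq. 4 as written (CO(NH2)2(s) already on the product side): -333.5 kJ
ΔH = (-1)·(-285.8) + (-2)·(-23.0) + (2)·(-74.8) + (1)·(-333.5) = -151.3 kJ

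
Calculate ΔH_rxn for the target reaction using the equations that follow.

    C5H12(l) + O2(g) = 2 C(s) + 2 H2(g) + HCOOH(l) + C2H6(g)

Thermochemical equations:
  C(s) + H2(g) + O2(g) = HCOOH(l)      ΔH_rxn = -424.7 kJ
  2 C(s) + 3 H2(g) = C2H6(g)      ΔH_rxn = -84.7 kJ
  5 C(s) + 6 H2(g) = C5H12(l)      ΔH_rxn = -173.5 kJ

ΔH_rxn = -335.9 kJ

equation 1 as written (HCOOH(l) already on the product side): -424.7 kJ
equation 2 as written (C2H6(g) already on the product side): -84.7 kJ
equation 3 reversed (reverse to put C5H12(l) on the reactant side): +173.5 kJ
By Hess's law, ΔH_rxn = (-424.7) + (-84.7) + (+173.5) = -335.9 kJ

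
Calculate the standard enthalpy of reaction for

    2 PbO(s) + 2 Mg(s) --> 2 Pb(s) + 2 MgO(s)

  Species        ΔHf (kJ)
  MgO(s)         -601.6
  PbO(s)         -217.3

ΔH°rxn = -768.6 kJ

ΔH°rxn = Σ nΔHf°(products) − Σ nΔHf°(reactants).
Products: 2·(+0.0) + 2·(-601.6) = -1203.2
Reactants: 2·(-217.3) + 2·(+0.0) = -434.6
ΔH°rxn = (-1203.2) − (-434.6) = -768.6 kJ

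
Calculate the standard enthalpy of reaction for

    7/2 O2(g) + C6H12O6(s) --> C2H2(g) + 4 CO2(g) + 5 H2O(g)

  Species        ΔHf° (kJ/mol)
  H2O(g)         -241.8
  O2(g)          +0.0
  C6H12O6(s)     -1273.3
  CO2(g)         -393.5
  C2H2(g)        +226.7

ΔH_rxn = -1283.0 kJ/mol

ΔH°rxn = Σ nΔHf°(products) − Σ nΔHf°(reactants).
Products: 1·(+226.7) + 4·(-393.5) + 5·(-241.8) = -2556.3
Reactants: 7/2·(+0.0) + 1·(-1273.3) = -1273.3
ΔH_rxn = (-2556.3) − (-1273.3) = -1283.0 kJ/mol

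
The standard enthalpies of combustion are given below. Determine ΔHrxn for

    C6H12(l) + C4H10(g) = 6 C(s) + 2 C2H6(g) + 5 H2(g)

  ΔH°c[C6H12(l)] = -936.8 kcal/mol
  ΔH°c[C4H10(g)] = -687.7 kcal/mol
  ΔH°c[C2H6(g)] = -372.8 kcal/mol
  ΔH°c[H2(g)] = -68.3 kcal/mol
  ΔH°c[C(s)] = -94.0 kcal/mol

Using ΔH = Σ nΔHc°(reactants) − Σ nΔHc°(products):
= [1·(-936.8) + 1·(-687.7)] − [6·(-94.0) + 2·(-372.8) + 5·(-68.3)]
= 26.6 kcal/mol

ΔHrxn = 26.6 kcal/mol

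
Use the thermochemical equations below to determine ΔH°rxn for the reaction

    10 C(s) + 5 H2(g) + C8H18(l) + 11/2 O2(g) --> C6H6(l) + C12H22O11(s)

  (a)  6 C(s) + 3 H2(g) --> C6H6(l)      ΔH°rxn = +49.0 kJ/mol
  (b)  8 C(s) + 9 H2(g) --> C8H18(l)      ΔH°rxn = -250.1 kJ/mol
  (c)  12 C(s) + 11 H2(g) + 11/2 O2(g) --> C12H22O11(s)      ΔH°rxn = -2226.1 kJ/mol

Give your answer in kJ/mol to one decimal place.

(a) as written (C6H6(l) already on the product side): +49.0 kJ/mol
(b) reversed (reverse to put C8H18(l) on the reactant side): +250.1 kJ/mol
(c) as written (C12H22O11(s) already on the product side): -2226.1 kJ/mol
Summing the manipulated equations, ΔH°rxn = (1)·(+49.0) + (-1)·(-250.1) + (1)·(-2226.1) = -1927.0 kJ/mol

ΔH°rxn = -1927.0 kJ/mol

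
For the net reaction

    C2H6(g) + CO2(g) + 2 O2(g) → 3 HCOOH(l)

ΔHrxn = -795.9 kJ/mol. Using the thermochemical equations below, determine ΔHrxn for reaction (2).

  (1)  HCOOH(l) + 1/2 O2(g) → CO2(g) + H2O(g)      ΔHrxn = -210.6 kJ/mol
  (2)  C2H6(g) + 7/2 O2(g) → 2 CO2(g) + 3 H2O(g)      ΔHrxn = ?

ΔHrxn = -1427.7 kJ/mol

(1) reversed and × 3 (HCOOH(l) must end up as a product; ×3 to match 3 HCOOH(l) in the target): (-3)·(-210.6) = +631.8 kJ/mol
(2) as written (C2H6(g) already on the reactant side): contributes x
-795.9 = (+631.8) + x
x = (-795.9 − (+631.8)) / (1) = -1427.7 kJ/mol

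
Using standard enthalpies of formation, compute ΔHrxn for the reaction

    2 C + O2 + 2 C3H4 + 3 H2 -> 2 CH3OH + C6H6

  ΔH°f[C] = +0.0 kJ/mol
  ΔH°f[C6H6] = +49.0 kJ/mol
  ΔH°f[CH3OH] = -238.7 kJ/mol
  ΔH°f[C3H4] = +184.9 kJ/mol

ΔH°rxn = Σ nΔHf°(products) − Σ nΔHf°(reactants).
Products: 2·(-238.7) + 1·(+49.0) = -428.4
Reactants: 2·(+0.0) + 1·(+0.0) + 2·(+184.9) + 3·(+0.0) = +369.8
ΔHrxn = (-428.4) − (+369.8) = -798.2 kJ/mol

ΔHrxn = -798.2 kJ/mol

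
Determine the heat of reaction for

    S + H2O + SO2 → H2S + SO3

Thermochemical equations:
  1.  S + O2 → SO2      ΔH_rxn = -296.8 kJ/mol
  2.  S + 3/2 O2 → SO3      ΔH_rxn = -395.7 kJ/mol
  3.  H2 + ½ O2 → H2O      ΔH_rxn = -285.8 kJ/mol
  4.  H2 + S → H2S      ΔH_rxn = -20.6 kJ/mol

ΔH_rxn = 166.3 kJ/mol

eq. 1 reversed: +296.8 kJ/mol
eq. 2 as written: -395.7 kJ/mol
eq. 3 reversed: +285.8 kJ/mol
eq. 4 as written: -20.6 kJ/mol
ΔH_rxn = (-1)·(-296.8) + (1)·(-395.7) + (-1)·(-285.8) + (1)·(-20.6) = 166.3 kJ/mol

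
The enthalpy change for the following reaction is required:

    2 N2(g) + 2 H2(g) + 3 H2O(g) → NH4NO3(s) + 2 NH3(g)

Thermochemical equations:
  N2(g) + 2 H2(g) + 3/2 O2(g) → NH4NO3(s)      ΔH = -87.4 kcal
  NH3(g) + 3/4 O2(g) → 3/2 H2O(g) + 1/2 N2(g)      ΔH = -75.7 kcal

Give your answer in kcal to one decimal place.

ΔH = 64.0 kcal

equation 1 as written: -87.4 kcal
equation 2 reversed and × 2: (-2)·(-75.7) = +151.4 kcal
Summing the manipulated equations, ΔH = (-87.4) + (+151.4) = 64.0 kcal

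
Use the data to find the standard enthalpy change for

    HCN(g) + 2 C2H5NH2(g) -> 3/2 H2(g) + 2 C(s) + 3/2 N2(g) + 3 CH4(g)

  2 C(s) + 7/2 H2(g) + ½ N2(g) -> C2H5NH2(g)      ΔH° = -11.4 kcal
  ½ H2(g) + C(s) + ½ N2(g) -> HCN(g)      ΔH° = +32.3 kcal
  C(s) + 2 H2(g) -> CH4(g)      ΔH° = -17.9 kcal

ΔH° = -63.2 kcal

equation 1 reversed and × 2 (reverse to put C2H5NH2(g) on the reactant side; scale by 2 for the 2 C2H5NH2(g)): (-2)·(-11.4) = +22.8 kcal
equation 2 reversed (HCN(g) must end up as a reactant): -32.3 kcal
equation 3 × 3 (×3 to match 3 CH4(g) in the target): (3)·(-17.9) = -53.7 kcal
ΔH° = (+22.8) + (-32.3) + (-53.7) = -63.2 kcal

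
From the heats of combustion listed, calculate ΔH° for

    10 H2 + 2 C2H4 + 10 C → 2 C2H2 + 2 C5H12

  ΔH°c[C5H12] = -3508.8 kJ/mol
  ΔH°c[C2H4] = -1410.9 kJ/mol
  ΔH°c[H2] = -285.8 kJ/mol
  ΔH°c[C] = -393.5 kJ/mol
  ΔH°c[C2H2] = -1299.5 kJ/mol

Using ΔH = Σ nΔHc°(reactants) − Σ nΔHc°(products):
= [10·(-285.8) + 2·(-1410.9) + 10·(-393.5)] − [2·(-1299.5) + 2·(-3508.8)]
= 1.8 kJ/mol

ΔH° = 1.8 kJ/mol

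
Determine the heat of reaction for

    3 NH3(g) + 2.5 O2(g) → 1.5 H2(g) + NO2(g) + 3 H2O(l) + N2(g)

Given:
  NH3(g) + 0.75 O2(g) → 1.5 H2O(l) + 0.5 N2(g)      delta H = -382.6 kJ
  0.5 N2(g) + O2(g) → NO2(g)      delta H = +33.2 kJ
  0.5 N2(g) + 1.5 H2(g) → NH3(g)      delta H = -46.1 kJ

delta H = -685.9 kJ

equation 1 × 2: (2)·(-382.6) = -765.2 kJ
equation 2 as written: +33.2 kJ
equation 3 reversed: +46.1 kJ
Since enthalpy is a state function, delta H = (-765.2) + (+33.2) + (+46.1) = -685.9 kJ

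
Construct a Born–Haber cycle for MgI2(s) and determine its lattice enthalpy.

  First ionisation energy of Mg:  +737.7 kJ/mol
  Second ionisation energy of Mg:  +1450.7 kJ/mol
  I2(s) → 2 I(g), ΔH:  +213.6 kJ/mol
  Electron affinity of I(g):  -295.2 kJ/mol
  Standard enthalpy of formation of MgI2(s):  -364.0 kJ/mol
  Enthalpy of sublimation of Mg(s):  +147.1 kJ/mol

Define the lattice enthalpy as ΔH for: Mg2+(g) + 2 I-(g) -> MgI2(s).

ΔHf° = 1·ΔHsub + 1·(ΣIE) + 1·D(I2) + 2·EA + U
-364.0 = 1·(+147.1) + 1·(+2188.4) + 1·(+213.6) + 2·(-295.2) + U
U = -364.0 − (+1958.7) = -2322.7 kJ/mol

U = -2322.7 kJ/mol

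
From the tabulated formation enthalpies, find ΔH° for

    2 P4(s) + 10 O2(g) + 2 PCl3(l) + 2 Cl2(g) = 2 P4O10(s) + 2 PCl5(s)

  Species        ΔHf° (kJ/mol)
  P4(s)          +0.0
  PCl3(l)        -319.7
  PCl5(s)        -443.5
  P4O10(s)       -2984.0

ΔH° = -6215.6 kJ/mol

Products: 2·(-2984.0) + 2·(-443.5) = -6855.0
Reactants: 2·(+0.0) + 10·(+0.0) + 2·(-319.7) + 2·(+0.0) = -639.4
ΔH° = (-6855.0) − (-639.4) = -6215.6 kJ/mol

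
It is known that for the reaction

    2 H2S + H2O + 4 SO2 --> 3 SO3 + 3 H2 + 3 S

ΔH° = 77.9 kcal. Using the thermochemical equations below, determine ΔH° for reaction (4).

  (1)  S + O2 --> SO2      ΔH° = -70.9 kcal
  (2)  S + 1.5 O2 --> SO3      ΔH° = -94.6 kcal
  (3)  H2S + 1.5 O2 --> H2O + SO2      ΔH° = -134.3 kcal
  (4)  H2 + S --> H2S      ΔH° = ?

ΔH° = -4.9 kcal

(1) reversed and × 3: (-3)·(-70.9) = +212.7 kcal
(2) × 3 (×3 to match 3 SO3 in the target): (3)·(-94.6) = -283.8 kcal
(3) reversed (reverse to put H2O on the reactant side): +134.3 kcal
(4) reversed and × 3 (reverse to put H2 on the product side; scale by 3 for the 3 H2): contributes −3·x
+77.9 = (+212.7) + (-283.8) + (+134.3) − 3·x
x = (+77.9 − (+63.2)) / (-3) = -4.9 kcal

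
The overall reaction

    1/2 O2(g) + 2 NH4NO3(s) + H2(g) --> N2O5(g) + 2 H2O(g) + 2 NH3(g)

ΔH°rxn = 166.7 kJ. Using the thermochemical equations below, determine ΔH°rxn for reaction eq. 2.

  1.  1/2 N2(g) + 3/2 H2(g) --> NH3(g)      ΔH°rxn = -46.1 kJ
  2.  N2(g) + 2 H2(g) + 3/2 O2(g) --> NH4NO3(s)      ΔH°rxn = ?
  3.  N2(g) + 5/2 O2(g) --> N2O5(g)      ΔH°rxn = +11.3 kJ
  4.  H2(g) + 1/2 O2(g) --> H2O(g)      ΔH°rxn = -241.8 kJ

ΔH°rxn = -365.6 kJ

eq. 1 × 2 (scale by 2 for the 2 NH3(g)): (2)·(-46.1) = -92.2 kJ
eq. 2 reversed and × 2 (reverse to put NH4NO3(s) on the reactant side; scale by 2 for the 2 NH4NO3(s)): contributes −2·x
eq. 3 as written (N2O5(g) already on the product side): +11.3 kJ
eq. 4 × 2 (scale by 2 for the 2 H2O(g)): (2)·(-241.8) = -483.6 kJ
+166.7 = (-92.2) + (+11.3) + (-483.6) − 2·x
x = (+166.7 − (-564.5)) / (-2) = -365.6 kJ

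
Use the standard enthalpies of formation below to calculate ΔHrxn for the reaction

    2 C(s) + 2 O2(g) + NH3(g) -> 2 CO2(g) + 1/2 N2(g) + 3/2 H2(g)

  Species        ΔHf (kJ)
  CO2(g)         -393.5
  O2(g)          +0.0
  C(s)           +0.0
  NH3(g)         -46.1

ΔHrxn = -740.9 kJ

Products: 2·(-393.5) + 1/2·(+0.0) + 3/2·(+0.0) = -787.0
Reactants: 2·(+0.0) + 2·(+0.0) + 1·(-46.1) = -46.1
ΔHrxn = (-787.0) − (-46.1) = -740.9 kJ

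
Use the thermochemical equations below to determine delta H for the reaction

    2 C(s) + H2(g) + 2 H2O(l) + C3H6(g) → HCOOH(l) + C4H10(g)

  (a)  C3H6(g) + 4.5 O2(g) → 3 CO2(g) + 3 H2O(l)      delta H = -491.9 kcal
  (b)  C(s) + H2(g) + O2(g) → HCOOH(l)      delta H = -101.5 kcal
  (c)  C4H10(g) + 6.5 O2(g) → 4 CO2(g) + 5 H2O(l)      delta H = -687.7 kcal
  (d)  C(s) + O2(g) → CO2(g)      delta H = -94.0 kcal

delta H = 0.3 kcal

(a) as written: -491.9 kcal
(b) as written: -101.5 kcal
(c) reversed: +687.7 kcal
(d) as written: -94.0 kcal
delta H = (1)·(-491.9) + (1)·(-101.5) + (-1)·(-687.7) + (1)·(-94.0) = 0.3 kcal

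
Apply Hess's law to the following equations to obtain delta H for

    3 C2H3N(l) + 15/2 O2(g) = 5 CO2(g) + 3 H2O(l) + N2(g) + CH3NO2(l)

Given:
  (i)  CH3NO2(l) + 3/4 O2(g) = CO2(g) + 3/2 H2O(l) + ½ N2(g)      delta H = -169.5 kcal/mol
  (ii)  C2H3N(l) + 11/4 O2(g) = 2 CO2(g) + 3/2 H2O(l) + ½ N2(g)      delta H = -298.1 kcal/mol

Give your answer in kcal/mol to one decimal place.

(i) reversed (CH3NO2(l) must end up as a product): +169.5 kcal/mol
(ii) × 3 (scale by 3 for the 3 C2H3N(l)): (3)·(-298.1) = -894.3 kcal/mol
delta H = (-1)·(-169.5) + (3)·(-298.1) = -724.8 kcal/mol

delta H = -724.8 kcal/mol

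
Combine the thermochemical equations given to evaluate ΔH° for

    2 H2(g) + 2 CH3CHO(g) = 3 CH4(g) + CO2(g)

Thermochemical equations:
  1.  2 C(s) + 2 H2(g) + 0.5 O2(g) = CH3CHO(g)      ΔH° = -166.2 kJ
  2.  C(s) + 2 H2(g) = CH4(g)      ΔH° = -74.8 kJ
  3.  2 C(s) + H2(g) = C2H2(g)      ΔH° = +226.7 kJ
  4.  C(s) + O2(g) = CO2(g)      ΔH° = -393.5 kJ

eq. 1 reversed and × 2: (-2)·(-166.2) = +332.4 kJ
eq. 2 × 3: (3)·(-74.8) = -224.4 kJ
eq. 3: not needed.
eq. 4 as written: -393.5 kJ
ΔH° = (+332.4) + (-224.4) + (-393.5) = -285.5 kJ

ΔH° = -285.5 kJ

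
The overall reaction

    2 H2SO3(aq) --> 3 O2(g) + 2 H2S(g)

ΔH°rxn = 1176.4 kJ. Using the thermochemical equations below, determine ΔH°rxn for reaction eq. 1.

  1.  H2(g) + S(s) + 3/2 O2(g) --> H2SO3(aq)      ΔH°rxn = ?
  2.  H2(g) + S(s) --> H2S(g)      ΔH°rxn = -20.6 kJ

ΔH°rxn = -608.8 kJ

eq. 1 reversed and × 2 (H2SO3(aq) must end up as a reactant; scale by 2 for the 2 H2SO3(aq)): contributes −2·x
eq. 2 × 2 (scale by 2 for the 2 H2S(g)): (2)·(-20.6) = -41.2 kJ
+1176.4 = (-41.2) − 2·x
x = (+1176.4 − (-41.2)) / (-2) = -608.8 kJ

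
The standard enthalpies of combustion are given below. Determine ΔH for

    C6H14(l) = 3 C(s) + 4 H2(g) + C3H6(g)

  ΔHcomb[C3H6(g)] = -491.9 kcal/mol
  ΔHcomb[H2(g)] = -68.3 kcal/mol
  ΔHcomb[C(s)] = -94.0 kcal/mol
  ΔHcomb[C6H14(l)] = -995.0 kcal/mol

With combustion enthalpies, reactants minus products:
= [1·(-995.0)] − [3·(-94.0) + 4·(-68.3) + 1·(-491.9)]
= 52.1 kcal/mol

ΔH = 52.1 kcal/mol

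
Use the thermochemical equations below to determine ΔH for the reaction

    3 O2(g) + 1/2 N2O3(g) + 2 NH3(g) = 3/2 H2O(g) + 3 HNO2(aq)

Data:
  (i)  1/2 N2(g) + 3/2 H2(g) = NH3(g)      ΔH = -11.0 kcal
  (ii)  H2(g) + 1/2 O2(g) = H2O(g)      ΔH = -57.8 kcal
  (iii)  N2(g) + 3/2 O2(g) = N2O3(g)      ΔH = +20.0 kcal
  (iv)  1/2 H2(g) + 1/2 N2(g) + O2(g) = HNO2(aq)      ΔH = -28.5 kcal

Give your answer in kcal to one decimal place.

(i) reversed and × 2: (-2)·(-11.0) = +22.0 kcal
(ii) × 3/2: (3/2)·(-57.8) = -86.7 kcal
(iii) reversed and × 1/2: (-1/2)·(+20.0) = -10.0 kcal
(iv) × 3: (3)·(-28.5) = -85.5 kcal
Summing the manipulated equations, ΔH = (+22.0) + (-86.7) + (-10.0) + (-85.5) = -160.2 kcal

ΔH = -160.2 kcal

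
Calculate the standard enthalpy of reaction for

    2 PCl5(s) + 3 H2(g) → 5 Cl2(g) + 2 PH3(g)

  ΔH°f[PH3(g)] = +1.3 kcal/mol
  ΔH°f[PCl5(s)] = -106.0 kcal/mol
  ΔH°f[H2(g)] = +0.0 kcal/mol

Products: 5·(+0.0) + 2·(+1.3) = +2.6
Reactants: 2·(-106.0) + 3·(+0.0) = -212.0
ΔHrxn = (+2.6) − (-212.0) = 214.6 kcal/mol

ΔHrxn = 214.6 kcal/mol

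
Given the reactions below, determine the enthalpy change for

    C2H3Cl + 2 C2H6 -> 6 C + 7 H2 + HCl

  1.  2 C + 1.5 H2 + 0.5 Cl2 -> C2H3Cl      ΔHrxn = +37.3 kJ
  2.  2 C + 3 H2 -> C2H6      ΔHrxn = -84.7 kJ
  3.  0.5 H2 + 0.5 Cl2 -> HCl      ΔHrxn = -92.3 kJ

eq. 1 reversed: -37.3 kJ
eq. 2 reversed and × 2: (-2)·(-84.7) = +169.4 kJ
eq. 3 as written: -92.3 kJ
Since enthalpy is a state function, ΔHrxn = (-1)·(+37.3) + (-2)·(-84.7) + (1)·(-92.3) = 39.8 kJ

ΔHrxn = 39.8 kJ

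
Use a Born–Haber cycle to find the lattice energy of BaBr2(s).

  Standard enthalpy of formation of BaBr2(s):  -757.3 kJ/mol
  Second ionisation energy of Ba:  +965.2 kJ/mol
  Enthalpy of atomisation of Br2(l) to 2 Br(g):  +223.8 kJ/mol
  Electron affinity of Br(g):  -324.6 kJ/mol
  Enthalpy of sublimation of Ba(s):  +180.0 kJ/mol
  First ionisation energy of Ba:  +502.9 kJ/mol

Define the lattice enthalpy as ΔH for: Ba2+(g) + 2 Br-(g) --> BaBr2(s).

ΔHf° = 1·ΔHsub + 1·(ΣIE) + 1·D(Br2) + 2·EA + U
-757.3 = 1·(+180.0) + 1·(+1468.1) + 1·(+223.8) + 2·(-324.6) + U
U = -757.3 − (+1222.7) = -1980.0 kJ/mol

U = -1980.0 kJ/mol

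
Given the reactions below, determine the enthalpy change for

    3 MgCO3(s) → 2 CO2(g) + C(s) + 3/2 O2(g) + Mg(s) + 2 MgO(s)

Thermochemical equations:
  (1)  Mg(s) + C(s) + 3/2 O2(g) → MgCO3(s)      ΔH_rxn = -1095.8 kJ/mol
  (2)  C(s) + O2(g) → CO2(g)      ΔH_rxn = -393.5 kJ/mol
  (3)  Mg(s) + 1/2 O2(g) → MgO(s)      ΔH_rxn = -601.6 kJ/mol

ΔH_rxn = 1297.2 kJ/mol

(1) reversed and × 3: (-3)·(-1095.8) = +3287.4 kJ/mol
(2) × 2: (2)·(-393.5) = -787.0 kJ/mol
(3) × 2: (2)·(-601.6) = -1203.2 kJ/mol
ΔH_rxn = (+3287.4) + (-787.0) + (-1203.2) = 1297.2 kJ/mol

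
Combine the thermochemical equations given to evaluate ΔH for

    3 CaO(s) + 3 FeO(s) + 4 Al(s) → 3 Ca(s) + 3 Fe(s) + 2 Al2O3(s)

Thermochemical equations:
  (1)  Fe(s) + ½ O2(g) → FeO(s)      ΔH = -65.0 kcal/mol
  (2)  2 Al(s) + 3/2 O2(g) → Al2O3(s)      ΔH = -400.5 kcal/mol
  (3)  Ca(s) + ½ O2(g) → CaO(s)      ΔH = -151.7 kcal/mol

ΔH = -150.9 kcal/mol

(1) reversed and × 3 (reverse to put FeO(s) on the reactant side; scale by 3 for the 3 FeO(s)): (-3)·(-65.0) = +195.0 kcal/mol
(2) × 2 (scale by 2 for the 2 Al2O3(s)): (2)·(-400.5) = -801.0 kcal/mol
(3) reversed and × 3 (reverse to put CaO(s) on the reactant side; scale by 3 for the 3 CaO(s)): (-3)·(-151.7) = +455.1 kcal/mol
ΔH = (-3)·(-65.0) + (2)·(-400.5) + (-3)·(-151.7) = -150.9 kcal/mol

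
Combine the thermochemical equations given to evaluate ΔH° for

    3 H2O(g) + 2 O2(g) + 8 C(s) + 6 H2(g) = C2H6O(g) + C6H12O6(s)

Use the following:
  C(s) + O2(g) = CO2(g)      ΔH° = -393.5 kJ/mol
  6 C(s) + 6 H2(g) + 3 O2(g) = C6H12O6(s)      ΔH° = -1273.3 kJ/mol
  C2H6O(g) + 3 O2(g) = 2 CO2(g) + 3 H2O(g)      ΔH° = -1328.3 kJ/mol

equation 1 × 2: (2)·(-393.5) = -787.0 kJ/mol
equation 2 as written (C6H12O6(s) already on the product side): -1273.3 kJ/mol
equation 3 reversed (C2H6O(g) must end up as a product): +1328.3 kJ/mol
By Hess's law, ΔH° = (2)·(-393.5) + (1)·(-1273.3) + (-1)·(-1328.3) = -732.0 kJ/mol

ΔH° = -732.0 kJ/mol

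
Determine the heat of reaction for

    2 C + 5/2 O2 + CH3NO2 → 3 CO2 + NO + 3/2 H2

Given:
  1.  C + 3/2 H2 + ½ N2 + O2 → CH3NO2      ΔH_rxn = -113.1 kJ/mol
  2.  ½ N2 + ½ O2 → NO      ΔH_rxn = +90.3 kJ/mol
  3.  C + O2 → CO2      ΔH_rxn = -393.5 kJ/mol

eq. 1 reversed (CH3NO2 must end up as a reactant): +113.1 kJ/mol
eq. 2 as written (NO already on the product side): +90.3 kJ/mol
eq. 3 × 3 (scale by 3 for the 3 CO2): (3)·(-393.5) = -1180.5 kJ/mol
Summing the manipulated equations, ΔH_rxn = (+113.1) + (+90.3) + (-1180.5) = -977.1 kJ/mol

ΔH_rxn = -977.1 kJ/mol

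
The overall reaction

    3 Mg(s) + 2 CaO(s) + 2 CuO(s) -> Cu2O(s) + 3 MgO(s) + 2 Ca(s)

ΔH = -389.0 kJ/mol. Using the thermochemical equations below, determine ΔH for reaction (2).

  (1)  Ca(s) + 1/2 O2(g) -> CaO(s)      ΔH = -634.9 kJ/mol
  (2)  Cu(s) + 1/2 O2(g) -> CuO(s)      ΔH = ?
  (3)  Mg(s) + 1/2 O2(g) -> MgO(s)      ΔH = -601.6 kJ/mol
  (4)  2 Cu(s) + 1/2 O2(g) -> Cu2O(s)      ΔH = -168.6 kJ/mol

(1) reversed and × 2 (CaO(s) must end up as a reactant; scale by 2 for the 2 CaO(s)): (-2)·(-634.9) = +1269.8 kJ/mol
(2) reversed and × 2 (CuO(s) must end up as a reactant; scale by 2 for the 2 CuO(s)): contributes −2·x
(3) × 3 (×3 to match 3 MgO(s) in the target): (3)·(-601.6) = -1804.8 kJ/mol
(4) as written (Cu2O(s) already on the product side): -168.6 kJ/mol
-389.0 = (+1269.8) + (-1804.8) + (-168.6) − 2·x
x = (-389.0 − (-703.6)) / (-2) = -157.3 kJ/mol

ΔH = -157.3 kJ/mol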